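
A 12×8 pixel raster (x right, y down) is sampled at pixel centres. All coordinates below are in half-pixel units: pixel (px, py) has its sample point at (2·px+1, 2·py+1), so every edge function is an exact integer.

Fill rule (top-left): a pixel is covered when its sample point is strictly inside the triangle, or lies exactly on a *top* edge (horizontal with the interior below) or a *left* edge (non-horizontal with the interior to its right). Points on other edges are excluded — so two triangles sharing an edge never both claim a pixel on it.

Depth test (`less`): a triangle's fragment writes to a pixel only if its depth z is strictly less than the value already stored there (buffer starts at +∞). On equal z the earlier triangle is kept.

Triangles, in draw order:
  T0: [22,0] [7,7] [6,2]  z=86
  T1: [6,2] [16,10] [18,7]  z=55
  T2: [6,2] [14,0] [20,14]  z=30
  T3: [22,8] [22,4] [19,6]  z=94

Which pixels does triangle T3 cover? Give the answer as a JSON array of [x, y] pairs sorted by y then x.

T0:
  2·area = 82
  edge (22, 0)→(7, 7): d=(-15,7) right/bottom  bias=-1
  edge (7, 7)→(6, 2): d=(-1,-5) top-left  bias=+0
  edge (6, 2)→(22, 0): d=(16,-2) top-left  bias=+0
    (7,0)@(15, 1): e=[34,46,2] → █
    (8,0)@(17, 1): e=[20,56,6] → █
    (9,0)@(19, 1): e=[6,66,10] → █
    (10,0)@(21, 1): e=[-8,76,14] → ·
    (3,1)@(7, 3): e=[60,4,18] → █
    (4,1)@(9, 3): e=[46,14,22] → █
    (5,1)@(11, 3): e=[32,24,26] → █
    (6,1)@(13, 3): e=[18,34,30] → █
    (8,1)@(17, 3): e=[-10,54,38] → ·
    (9,1)@(19, 3): e=[-24,64,42] → ·
    (3,2)@(7, 5): e=[30,2,50] → █
    (6,2)@(13, 5): e=[-12,32,62] → ·
    (3,3)@(7, 7): e=[0,0,82] → ·  [on edge]
  covered (11 px):
    · · · · · · · █ █ █ · ·
    · · · █ █ █ █ █ · · · ·
    · · · █ █ █ · · · · · ·
    · · · · · · · · · · · ·
    · · · · · · · · · · · ·
    · · · · · · · · · · · ·
    · · · · · · · · · · · ·
    · · · · · · · · · · · ·
T1:
  2·area = 46  (B↔C swapped to make it positive)
  edge (6, 2)→(18, 7): d=(12,5) right/bottom  bias=-1
  edge (18, 7)→(16, 10): d=(-2,3) right/bottom  bias=-1
  edge (16, 10)→(6, 2): d=(-10,-8) top-left  bias=+0
    (5,2)@(11, 5): e=[11,25,10] → █
    (6,2)@(13, 5): e=[1,19,26] → █
    (7,2)@(15, 5): e=[-9,13,42] → ·
    (5,3)@(11, 7): e=[35,21,-10] → ·
    (6,3)@(13, 7): e=[25,15,6] → █
    (7,3)@(15, 7): e=[15,9,22] → █
    (8,3)@(17, 7): e=[5,3,38] → █
    (9,3)@(19, 7): e=[-5,-3,54] → ·
    (6,4)@(13, 9): e=[49,11,-14] → ·
    (7,4)@(15, 9): e=[39,5,2] → █
    (8,4)@(17, 9): e=[29,-1,18] → ·
    (7,5)@(15, 11): e=[63,1,-18] → ·
  covered (6 px):
    · · · · · · · · · · · ·
    · · · · · · · · · · · ·
    · · · · · █ █ · · · · ·
    · · · · · · █ █ █ · · ·
    · · · · · · · █ · · · ·
    · · · · · · · · · · · ·
    · · · · · · · · · · · ·
    · · · · · · · · · · · ·
T2:
  2·area = 124
  edge (6, 2)→(14, 0): d=(8,-2) top-left  bias=+0
  edge (14, 0)→(20, 14): d=(6,14) right/bottom  bias=-1
  edge (20, 14)→(6, 2): d=(-14,-12) top-left  bias=+0
    (5,0)@(11, 1): e=[2,48,74] → █
    (6,0)@(13, 1): e=[6,20,98] → █
    (7,0)@(15, 1): e=[10,-8,122] → ·
    (4,1)@(9, 3): e=[14,88,22] → █
    (7,1)@(15, 3): e=[26,4,94] → █
    (8,1)@(17, 3): e=[30,-24,118] → ·
    (4,2)@(9, 5): e=[30,100,-6] → ·
    (5,2)@(11, 5): e=[34,72,18] → █
    (8,2)@(17, 5): e=[46,-12,90] → ·
    (5,3)@(11, 7): e=[50,84,-10] → ·
    (6,3)@(13, 7): e=[54,56,14] → █
    (8,3)@(17, 7): e=[62,0,62] → ·  [on edge]
  covered (15 px):
    · · · · · █ █ · · · · ·
    · · · · █ █ █ █ · · · ·
    · · · · · █ █ █ · · · ·
    · · · · · · █ █ · · · ·
    · · · · · · · █ █ · · ·
    · · · · · · · · █ · · ·
    · · · · · · · · · █ · ·
    · · · · · · · · · · · ·
T3:
  2·area = 12  (B↔C swapped to make it positive)
  edge (22, 8)→(19, 6): d=(-3,-2) top-left  bias=+0
  edge (19, 6)→(22, 4): d=(3,-2) top-left  bias=+0
  edge (22, 4)→(22, 8): d=(0,4) right/bottom  bias=-1
    (10,2)@(21, 5): e=[7,1,4] → █
    (11,2)@(23, 5): e=[11,5,-4] → ·
    (10,3)@(21, 7): e=[1,7,4] → █
    (11,3)@(23, 7): e=[5,11,-4] → ·
    (10,4)@(21, 9): e=[-5,13,4] → ·
  covered (2 px):
    · · · · · · · · · · · ·
    · · · · · · · · · · · ·
    · · · · · · · · · · █ ·
    · · · · · · · · · · █ ·
    · · · · · · · · · · · ·
    · · · · · · · · · · · ·
    · · · · · · · · · · · ·
    · · · · · · · · · · · ·

Answer: [[10,2],[10,3]]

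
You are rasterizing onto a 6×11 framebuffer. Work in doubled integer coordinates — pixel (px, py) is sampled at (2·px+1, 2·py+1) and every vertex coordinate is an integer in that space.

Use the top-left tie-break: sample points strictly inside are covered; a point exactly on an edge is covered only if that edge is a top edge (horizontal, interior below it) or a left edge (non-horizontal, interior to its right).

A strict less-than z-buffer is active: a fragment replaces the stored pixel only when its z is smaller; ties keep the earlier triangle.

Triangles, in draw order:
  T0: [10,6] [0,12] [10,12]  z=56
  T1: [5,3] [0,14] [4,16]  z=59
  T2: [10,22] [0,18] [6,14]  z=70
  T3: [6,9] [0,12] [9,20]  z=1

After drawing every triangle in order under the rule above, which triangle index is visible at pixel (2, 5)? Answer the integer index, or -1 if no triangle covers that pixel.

T0:
  2·area = 60  (B↔C swapped to make it positive)
  edge (10, 6)→(10, 12): d=(0,6) right/bottom  bias=-1
  edge (10, 12)→(0, 12): d=(-10,0) right/bottom  bias=-1
  edge (0, 12)→(10, 6): d=(10,-6) top-left  bias=+0
    (4,3)@(9, 7): e=[6,50,4] → █
    (5,3)@(11, 7): e=[-6,50,16] → ·
    (2,4)@(5, 9): e=[30,30,0] → █  [on edge]
    (3,4)@(7, 9): e=[18,30,12] → █
    (5,4)@(11, 9): e=[-6,30,36] → ·
    (1,5)@(3, 11): e=[42,10,8] → █
    (5,5)@(11, 11): e=[-6,10,56] → ·
    (1,6)@(3, 13): e=[42,-10,28] → ·
    (2,6)@(5, 13): e=[30,-10,40] → ·
    (3,6)@(7, 13): e=[18,-10,52] → ·
    (4,6)@(9, 13): e=[6,-10,64] → ·
  covered (8 px):
    · · · · · ·
    · · · · · ·
    · · · · · ·
    · · · · █ ·
    · · █ █ █ ·
    · █ █ █ █ ·
    · · · · · ·
    · · · · · ·
    · · · · · ·
    · · · · · ·
    · · · · · ·
T1:
  2·area = 54  (B↔C swapped to make it positive)
  edge (5, 3)→(4, 16): d=(-1,13) right/bottom  bias=-1
  edge (4, 16)→(0, 14): d=(-4,-2) top-left  bias=+0
  edge (0, 14)→(5, 3): d=(5,-11) top-left  bias=+0
    (2,1)@(5, 3): e=[0,54,0] → ·  [on edge]
    (1,4)@(3, 9): e=[20,26,8] → █
    (2,4)@(5, 9): e=[-6,30,30] → ·
    (1,5)@(3, 11): e=[18,18,18] → █
    (2,5)@(5, 11): e=[-8,22,40] → ·
    (0,6)@(1, 13): e=[42,6,6] → █
    (2,6)@(5, 13): e=[-10,14,50] → ·
    (0,7)@(1, 15): e=[40,-2,16] → ·
    (1,7)@(3, 15): e=[14,2,38] → █
    (2,7)@(5, 15): e=[-12,6,60] → ·
    (1,8)@(3, 17): e=[12,-6,48] → ·
  covered (5 px):
    · · · · · ·
    · · · · · ·
    · · · · · ·
    · · · · · ·
    · █ · · · ·
    · █ · · · ·
    █ █ · · · ·
    · █ · · · ·
    · · · · · ·
    · · · · · ·
    · · · · · ·
T2:
  2·area = 64
  edge (10, 22)→(0, 18): d=(-10,-4) top-left  bias=+0
  edge (0, 18)→(6, 14): d=(6,-4) top-left  bias=+0
  edge (6, 14)→(10, 22): d=(4,8) right/bottom  bias=-1
    (2,7)@(5, 15): e=[50,2,12] → █
    (3,7)@(7, 15): e=[58,10,-4] → ·
    (1,8)@(3, 17): e=[22,6,36] → █
    (3,8)@(7, 17): e=[38,22,4] → █
    (4,8)@(9, 17): e=[46,30,-12] → ·
    (1,9)@(3, 19): e=[2,18,44] → █
    (4,9)@(9, 19): e=[26,42,-4] → ·
    (1,10)@(3, 21): e=[-18,30,52] → ·
    (2,10)@(5, 21): e=[-10,38,36] → ·
    (3,10)@(7, 21): e=[-2,46,20] → ·
    (4,10)@(9, 21): e=[6,54,4] → █
    (5,10)@(11, 21): e=[14,62,-12] → ·
  covered (8 px):
    · · · · · ·
    · · · · · ·
    · · · · · ·
    · · · · · ·
    · · · · · ·
    · · · · · ·
    · · · · · ·
    · · █ · · ·
    · █ █ █ · ·
    · █ █ █ · ·
    · · · · █ ·
T3:
  2·area = 75  (B↔C swapped to make it positive)
  edge (6, 9)→(9, 20): d=(3,11) right/bottom  bias=-1
  edge (9, 20)→(0, 12): d=(-9,-8) top-left  bias=+0
  edge (0, 12)→(6, 9): d=(6,-3) top-left  bias=+0
    (1,5)@(3, 11): e=[39,33,3] → █
    (2,5)@(5, 11): e=[17,49,9] → █
    (3,5)@(7, 11): e=[-5,65,15] → ·
    (1,6)@(3, 13): e=[45,15,15] → █
    (3,6)@(7, 13): e=[1,47,27] → █
    (4,6)@(9, 13): e=[-21,63,33] → ·
    (1,7)@(3, 15): e=[51,-3,27] → ·
    (2,7)@(5, 15): e=[29,13,33] → █
    (4,7)@(9, 15): e=[-15,45,45] → ·
    (2,8)@(5, 17): e=[35,-5,45] → ·
    (3,8)@(7, 17): e=[13,11,51] → █
    (4,8)@(9, 17): e=[-9,27,57] → ·
  covered (8 px):
    · · · · · ·
    · · · · · ·
    · · · · · ·
    · · · · · ·
    · · · · · ·
    · █ █ · · ·
    · █ █ █ · ·
    · · █ █ · ·
    · · · █ · ·
    · · · · · ·
    · · · · · ·

Z-buffer (winner per pixel, '.' = empty):
  . . . . . .
  . . . . . .
  . . . . . .
  . . . . 0 .
  . 1 0 0 0 .
  . 3 3 0 0 .
  1 3 3 3 . .
  . 1 3 3 . .
  . 2 2 3 . .
  . 2 2 2 . .
  . . . . 2 .

Answer: 3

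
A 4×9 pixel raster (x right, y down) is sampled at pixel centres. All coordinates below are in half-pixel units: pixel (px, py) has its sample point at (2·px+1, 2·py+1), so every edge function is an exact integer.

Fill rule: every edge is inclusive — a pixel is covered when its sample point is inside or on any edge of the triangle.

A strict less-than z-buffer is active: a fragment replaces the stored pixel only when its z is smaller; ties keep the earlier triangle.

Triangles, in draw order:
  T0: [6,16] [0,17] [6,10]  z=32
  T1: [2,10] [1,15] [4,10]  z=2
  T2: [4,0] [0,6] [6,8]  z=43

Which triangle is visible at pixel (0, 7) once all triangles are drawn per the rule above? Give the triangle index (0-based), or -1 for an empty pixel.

T0:
  2·area = 36
  edge (6, 16)→(0, 17): d=(-6,1) inclusive
  edge (0, 17)→(6, 10): d=(6,-7) inclusive
  edge (6, 10)→(6, 16): d=(0,6) inclusive
    (2,6)@(5, 13): e=[19,11,6] → X
    (3,6)@(7, 13): e=[17,25,-6] → .
    (1,7)@(3, 15): e=[9,9,18] → X
    (3,7)@(7, 15): e=[5,37,-6] → .
    (1,8)@(3, 17): e=[-3,21,18] → .
    (2,8)@(5, 17): e=[-5,35,6] → .
  covered (3 px):
    . . . .
    . . . .
    . . . .
    . . . .
    . . . .
    . . . .
    . . X .
    . X X .
    . . . .
T1:
  2·area = 10  (B↔C swapped to make it positive)
  edge (2, 10)→(4, 10): d=(2,0) inclusive
  edge (4, 10)→(1, 15): d=(-3,5) inclusive
  edge (1, 15)→(2, 10): d=(1,-5) inclusive
    (1,2)@(3, 5): e=[-10,20,0] → .  [on edge]
    (3,2)@(7, 5): e=[-10,0,20] → .  [on edge]
    (1,5)@(3, 11): e=[2,2,6] → X
    (2,5)@(5, 11): e=[2,-8,16] → .
    (1,6)@(3, 13): e=[6,-4,8] → .
    (0,7)@(1, 15): e=[10,0,0] → X  [on edge]
    (1,7)@(3, 15): e=[10,-10,10] → .
    (0,8)@(1, 17): e=[14,-6,2] → .
  covered (2 px):
    . . . .
    . . . .
    . . . .
    . . . .
    . . . .
    . X . .
    . . . .
    X . . .
    . . . .
T2:
  2·area = 44  (B↔C swapped to make it positive)
  edge (4, 0)→(6, 8): d=(2,8) inclusive
  edge (6, 8)→(0, 6): d=(-6,-2) inclusive
  edge (0, 6)→(4, 0): d=(4,-6) inclusive
    (1,1)@(3, 3): e=[14,24,6] → X
    (2,1)@(5, 3): e=[-2,28,18] → .
    (0,2)@(1, 5): e=[34,8,2] → X
    (2,2)@(5, 5): e=[2,16,26] → X
    (3,2)@(7, 5): e=[-14,20,38] → .
    (0,3)@(1, 7): e=[38,-4,10] → .
    (1,3)@(3, 7): e=[22,0,22] → X  [on edge]
    (3,3)@(7, 7): e=[-10,8,46] → .
    (1,4)@(3, 9): e=[26,-12,30] → .
    (2,4)@(5, 9): e=[10,-8,42] → .
  covered (6 px):
    . . . .
    . X . .
    X X X .
    . X X .
    . . . .
    . . . .
    . . . .
    . . . .
    . . . .

Z-buffer (winner per pixel, '.' = empty):
  . . . .
  . 2 . .
  2 2 2 .
  . 2 2 .
  . . . .
  . 1 . .
  . . 0 .
  1 0 0 .
  . . . .

Answer: 1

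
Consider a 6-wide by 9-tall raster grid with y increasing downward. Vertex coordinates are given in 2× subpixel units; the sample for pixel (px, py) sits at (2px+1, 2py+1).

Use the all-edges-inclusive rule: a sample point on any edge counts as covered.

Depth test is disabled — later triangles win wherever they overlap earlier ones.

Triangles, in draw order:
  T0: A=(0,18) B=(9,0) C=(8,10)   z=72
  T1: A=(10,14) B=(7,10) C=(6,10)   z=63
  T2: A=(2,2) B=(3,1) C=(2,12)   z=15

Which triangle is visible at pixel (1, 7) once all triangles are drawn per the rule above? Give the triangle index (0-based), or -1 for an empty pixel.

T0:
  2·area = 72
  edge (0, 18)→(9, 0): d=(9,-18) inclusive
  edge (9, 0)→(8, 10): d=(-1,10) inclusive
  edge (8, 10)→(0, 18): d=(-8,8) inclusive
    (3,2)@(7, 5): e=[9,15,48] → X
    (4,2)@(9, 5): e=[45,-5,32] → .
    (3,3)@(7, 7): e=[27,13,32] → X
    (4,3)@(9, 7): e=[63,-7,16] → .
    (5,3)@(11, 7): e=[99,-27,0] → .  [on edge]
    (2,4)@(5, 9): e=[9,31,32] → X
    (4,4)@(9, 9): e=[81,-9,0] → .  [on edge]
    (2,5)@(5, 11): e=[27,29,16] → X
    (3,5)@(7, 11): e=[63,9,0] → X  [on edge]
    (4,5)@(9, 11): e=[99,-11,-16] → .
    (1,6)@(3, 13): e=[9,47,16] → X
    (2,6)@(5, 13): e=[45,27,0] → X  [on edge]
    (1,7)@(3, 15): e=[27,45,0] → X  [on edge]
    (0,8)@(1, 17): e=[9,63,0] → X  [on edge]
  covered (10 px):
    . . . . . .
    . . . . . .
    . . . X . .
    . . . X . .
    . . X X . .
    . . X X . .
    . X X . . .
    . X . . . .
    X . . . . .
T1:
  2·area = 4  (B↔C swapped to make it positive)
  edge (10, 14)→(6, 10): d=(-4,-4) inclusive
  edge (6, 10)→(7, 10): d=(1,0) inclusive
  edge (7, 10)→(10, 14): d=(3,4) inclusive
    (0,2)@(1, 5): e=[0,-5,9] → .  [on edge]
    (1,3)@(3, 7): e=[0,-3,7] → .  [on edge]
    (2,4)@(5, 9): e=[0,-1,5] → .  [on edge]
    (3,5)@(7, 11): e=[0,1,3] → X  [on edge]
    (4,5)@(9, 11): e=[8,1,-5] → .
    (3,6)@(7, 13): e=[-8,3,9] → .
    (4,6)@(9, 13): e=[0,3,1] → X  [on edge]
    (5,6)@(11, 13): e=[8,3,-7] → .
    (4,7)@(9, 15): e=[-8,5,7] → .
    (5,7)@(11, 15): e=[0,5,-1] → .  [on edge]
  covered (2 px):
    . . . . . .
    . . . . . .
    . . . . . .
    . . . . . .
    . . . . . .
    . . . X . .
    . . . . X .
    . . . . . .
    . . . . . .
T2:
  2·area = 10
  edge (2, 2)→(3, 1): d=(1,-1) inclusive
  edge (3, 1)→(2, 12): d=(-1,11) inclusive
  edge (2, 12)→(2, 2): d=(0,-10) inclusive
    (1,0)@(3, 1): e=[0,0,10] → X  [on edge]
    (2,0)@(5, 1): e=[2,-22,30] → .
    (0,1)@(1, 3): e=[0,20,-10] → .  [on edge]
    (1,1)@(3, 3): e=[2,-2,10] → .
  covered (1 px):
    . X . . . .
    . . . . . .
    . . . . . .
    . . . . . .
    . . . . . .
    . . . . . .
    . . . . . .
    . . . . . .
    . . . . . .

Z-buffer (winner per pixel, '.' = empty):
  . 2 . . . .
  . . . . . .
  . . . 0 . .
  . . . 0 . .
  . . 0 0 . .
  . . 0 1 . .
  . 0 0 . 1 .
  . 0 . . . .
  0 . . . . .

Final: 0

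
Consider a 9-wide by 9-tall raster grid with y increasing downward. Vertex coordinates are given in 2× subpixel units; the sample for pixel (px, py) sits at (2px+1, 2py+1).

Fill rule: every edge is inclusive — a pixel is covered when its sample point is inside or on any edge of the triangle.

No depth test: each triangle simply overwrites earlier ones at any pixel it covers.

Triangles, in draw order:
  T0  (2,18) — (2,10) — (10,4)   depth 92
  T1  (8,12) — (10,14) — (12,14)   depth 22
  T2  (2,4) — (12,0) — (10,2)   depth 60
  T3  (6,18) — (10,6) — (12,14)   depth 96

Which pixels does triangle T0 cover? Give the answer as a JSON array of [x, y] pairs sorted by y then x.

T0:
  2·area = 64
  edge (2, 18)→(2, 10): d=(0,-8) inclusive
  edge (2, 10)→(10, 4): d=(8,-6) inclusive
  edge (10, 4)→(2, 18): d=(-8,14) inclusive
    (4,2)@(9, 5): e=[56,2,6] → █
    (5,2)@(11, 5): e=[72,14,-22] → ·
    (3,3)@(7, 7): e=[40,6,18] → █
    (4,3)@(9, 7): e=[56,18,-10] → ·
    (2,4)@(5, 9): e=[24,10,30] → █
    (4,4)@(9, 9): e=[56,34,-26] → ·
    (1,5)@(3, 11): e=[8,14,42] → █
    (3,5)@(7, 11): e=[40,38,-14] → ·
    (1,6)@(3, 13): e=[8,30,26] → █
    (2,6)@(5, 13): e=[24,42,-2] → ·
    (1,7)@(3, 15): e=[8,46,10] → █
    (2,7)@(5, 15): e=[24,58,-18] → ·
  covered (8 px):
    · · · · · · · · ·
    · · · · · · · · ·
    · · · · █ · · · ·
    · · · █ · · · · ·
    · · █ █ · · · · ·
    · █ █ · · · · · ·
    · █ · · · · · · ·
    · █ · · · · · · ·
    · · · · · · · · ·
T1:
  2·area = 4  (B↔C swapped to make it positive)
  edge (8, 12)→(12, 14): d=(4,2) inclusive
  edge (12, 14)→(10, 14): d=(-2,0) inclusive
  edge (10, 14)→(8, 12): d=(-2,-2) inclusive
    (0,2)@(1, 5): e=[-14,18,0] → ·  [on edge]
    (1,3)@(3, 7): e=[-10,14,0] → ·  [on edge]
    (2,4)@(5, 9): e=[-6,10,0] → ·  [on edge]
    (3,5)@(7, 11): e=[-2,6,0] → ·  [on edge]
    (4,6)@(9, 13): e=[2,2,0] → █  [on edge]
    (5,6)@(11, 13): e=[-2,2,4] → ·
    (4,7)@(9, 15): e=[10,-2,-4] → ·
    (5,7)@(11, 15): e=[6,-2,0] → ·  [on edge]
    (6,8)@(13, 17): e=[10,-6,0] → ·  [on edge]
  covered (1 px):
    · · · · · · · · ·
    · · · · · · · · ·
    · · · · · · · · ·
    · · · · · · · · ·
    · · · · · · · · ·
    · · · · · · · · ·
    · · · · █ · · · ·
    · · · · · · · · ·
    · · · · · · · · ·
T2:
  2·area = 12
  edge (2, 4)→(12, 0): d=(10,-4) inclusive
  edge (12, 0)→(10, 2): d=(-2,2) inclusive
  edge (10, 2)→(2, 4): d=(-8,2) inclusive
    (5,0)@(11, 1): e=[6,0,6] → █  [on edge]
    (6,0)@(13, 1): e=[14,-4,2] → ·
    (2,1)@(5, 3): e=[2,8,2] → █
    (3,1)@(7, 3): e=[10,4,-2] → ·
    (4,1)@(9, 3): e=[18,0,-6] → ·  [on edge]
    (5,1)@(11, 3): e=[26,-4,-10] → ·
    (2,2)@(5, 5): e=[22,4,-14] → ·
    (3,2)@(7, 5): e=[30,0,-18] → ·  [on edge]
    (2,3)@(5, 7): e=[42,0,-30] → ·  [on edge]
    (1,4)@(3, 9): e=[54,0,-42] → ·  [on edge]
    (0,5)@(1, 11): e=[66,0,-54] → ·  [on edge]
  covered (2 px):
    · · · · · █ · · ·
    · · █ · · · · · ·
    · · · · · · · · ·
    · · · · · · · · ·
    · · · · · · · · ·
    · · · · · · · · ·
    · · · · · · · · ·
    · · · · · · · · ·
    · · · · · · · · ·
T3:
  2·area = 56
  edge (6, 18)→(10, 6): d=(4,-12) inclusive
  edge (10, 6)→(12, 14): d=(2,8) inclusive
  edge (12, 14)→(6, 18): d=(-6,4) inclusive
    (5,1)@(11, 3): e=[0,-14,70] → ·  [on edge]
    (4,4)@(9, 9): e=[0,14,42] → █  [on edge]
    (5,4)@(11, 9): e=[24,-2,34] → ·
    (4,5)@(9, 11): e=[8,18,30] → █
    (5,5)@(11, 11): e=[32,2,22] → █
    (6,5)@(13, 11): e=[56,-14,14] → ·
    (4,6)@(9, 13): e=[16,22,18] → █
    (6,6)@(13, 13): e=[64,-10,2] → ·
    (3,7)@(7, 15): e=[0,42,14] → █  [on edge]
    (5,7)@(11, 15): e=[48,10,-2] → ·
    (3,8)@(7, 17): e=[8,46,2] → █
    (4,8)@(9, 17): e=[32,30,-6] → ·
  covered (8 px):
    · · · · · · · · ·
    · · · · · · · · ·
    · · · · · · · · ·
    · · · · · · · · ·
    · · · · █ · · · ·
    · · · · █ █ · · ·
    · · · · █ █ · · ·
    · · · █ █ · · · ·
    · · · █ · · · · ·

Result: [[4,2],[3,3],[2,4],[3,4],[1,5],[2,5],[1,6],[1,7]]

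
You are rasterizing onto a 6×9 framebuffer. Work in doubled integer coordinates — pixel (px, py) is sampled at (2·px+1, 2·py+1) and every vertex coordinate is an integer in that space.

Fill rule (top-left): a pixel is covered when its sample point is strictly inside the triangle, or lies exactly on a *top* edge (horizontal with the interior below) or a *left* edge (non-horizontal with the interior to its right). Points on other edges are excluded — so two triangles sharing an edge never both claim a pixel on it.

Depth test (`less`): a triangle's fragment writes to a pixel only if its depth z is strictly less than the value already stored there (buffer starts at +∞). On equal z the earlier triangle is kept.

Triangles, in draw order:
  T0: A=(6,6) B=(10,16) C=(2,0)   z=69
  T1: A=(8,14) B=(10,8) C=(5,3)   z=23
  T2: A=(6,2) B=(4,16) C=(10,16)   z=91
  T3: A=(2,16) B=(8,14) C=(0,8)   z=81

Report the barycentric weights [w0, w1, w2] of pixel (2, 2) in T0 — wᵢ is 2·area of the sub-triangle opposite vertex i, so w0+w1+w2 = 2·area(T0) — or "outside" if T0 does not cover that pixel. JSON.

T0:
  2·area = 16
  edge (6, 6)→(10, 16): d=(4,10) right/bottom  bias=-1
  edge (10, 16)→(2, 0): d=(-8,-16) top-left  bias=+0
  edge (2, 0)→(6, 6): d=(4,6) right/bottom  bias=-1
    (2,2)@(5, 5): e=[6,8,2] → #
    (3,2)@(7, 5): e=[-14,40,-10] → ·
    (2,3)@(5, 7): e=[14,-8,10] → ·
    (3,4)@(7, 9): e=[2,8,6] → #
    (4,4)@(9, 9): e=[-18,40,-6] → ·
    (3,5)@(7, 11): e=[10,-8,14] → ·
  covered (2 px):
    · · · · · ·
    · · · · · ·
    · · # · · ·
    · · · · · ·
    · · · # · ·
    · · · · · ·
    · · · · · ·
    · · · · · ·
    · · · · · ·
T1:
  2·area = 40  (B↔C swapped to make it positive)
  edge (8, 14)→(5, 3): d=(-3,-11) top-left  bias=+0
  edge (5, 3)→(10, 8): d=(5,5) right/bottom  bias=-1
  edge (10, 8)→(8, 14): d=(-2,6) right/bottom  bias=-1
    (1,0)@(3, 1): e=[-16,0,56] → ·  [on edge]
    (2,1)@(5, 3): e=[0,0,40] → ·  [on edge]
    (3,2)@(7, 5): e=[16,0,24] → ·  [on edge]
    (5,2)@(11, 5): e=[60,-20,0] → ·  [on edge]
    (3,3)@(7, 7): e=[10,10,20] → #
    (4,3)@(9, 7): e=[32,0,8] → ·  [on edge]
    (3,4)@(7, 9): e=[4,20,16] → #
    (4,4)@(9, 9): e=[26,10,4] → #
    (5,4)@(11, 9): e=[48,0,-8] → ·  [on edge]
    (3,5)@(7, 11): e=[-2,30,12] → ·
    (4,5)@(9, 11): e=[20,20,0] → ·  [on edge]
    (3,8)@(7, 17): e=[-20,60,0] → ·  [on edge]
  covered (3 px):
    · · · · · ·
    · · · · · ·
    · · · · · ·
    · · · # · ·
    · · · # # ·
    · · · · · ·
    · · · · · ·
    · · · · · ·
    · · · · · ·
T2:
  2·area = 84  (B↔C swapped to make it positive)
  edge (6, 2)→(10, 16): d=(4,14) right/bottom  bias=-1
  edge (10, 16)→(4, 16): d=(-6,0) right/bottom  bias=-1
  edge (4, 16)→(6, 2): d=(2,-14) top-left  bias=+0
    (3,3)@(7, 7): e=[6,54,24] → #
    (4,3)@(9, 7): e=[-22,54,52] → ·
    (2,4)@(5, 9): e=[42,42,0] → #  [on edge]
    (4,4)@(9, 9): e=[-14,42,56] → ·
    (2,5)@(5, 11): e=[50,30,4] → #
    (4,5)@(9, 11): e=[-6,30,60] → ·
    (2,6)@(5, 13): e=[58,18,8] → #
    (4,6)@(9, 13): e=[2,18,64] → #
    (5,6)@(11, 13): e=[-26,18,92] → ·
    (2,7)@(5, 15): e=[66,6,12] → #
    (5,7)@(11, 15): e=[-18,6,96] → ·
    (2,8)@(5, 17): e=[74,-6,16] → ·
  covered (11 px):
    · · · · · ·
    · · · · · ·
    · · · · · ·
    · · · # · ·
    · · # # · ·
    · · # # · ·
    · · # # # ·
    · · # # # ·
    · · · · · ·
T3:
  2·area = 52  (B↔C swapped to make it positive)
  edge (2, 16)→(0, 8): d=(-2,-8) top-left  bias=+0
  edge (0, 8)→(8, 14): d=(8,6) right/bottom  bias=-1
  edge (8, 14)→(2, 16): d=(-6,2) right/bottom  bias=-1
    (0,4)@(1, 9): e=[6,2,44] → #
    (1,4)@(3, 9): e=[22,-10,40] → ·
    (0,5)@(1, 11): e=[2,18,32] → #
    (1,5)@(3, 11): e=[18,6,28] → #
    (2,5)@(5, 11): e=[34,-6,24] → ·
    (0,6)@(1, 13): e=[-2,34,20] → ·
    (1,6)@(3, 13): e=[14,22,16] → #
    (2,6)@(5, 13): e=[30,10,12] → #
    (3,6)@(7, 13): e=[46,-2,8] → ·
    (5,6)@(11, 13): e=[78,-26,0] → ·  [on edge]
    (1,7)@(3, 15): e=[10,38,4] → #
    (2,7)@(5, 15): e=[26,26,0] → ·  [on edge]
  covered (6 px):
    · · · · · ·
    · · · · · ·
    · · · · · ·
    · · · · · ·
    # · · · · ·
    # # · · · ·
    · # # · · ·
    · # · · · ·
    · · · · · ·

Answer: [8,2,6]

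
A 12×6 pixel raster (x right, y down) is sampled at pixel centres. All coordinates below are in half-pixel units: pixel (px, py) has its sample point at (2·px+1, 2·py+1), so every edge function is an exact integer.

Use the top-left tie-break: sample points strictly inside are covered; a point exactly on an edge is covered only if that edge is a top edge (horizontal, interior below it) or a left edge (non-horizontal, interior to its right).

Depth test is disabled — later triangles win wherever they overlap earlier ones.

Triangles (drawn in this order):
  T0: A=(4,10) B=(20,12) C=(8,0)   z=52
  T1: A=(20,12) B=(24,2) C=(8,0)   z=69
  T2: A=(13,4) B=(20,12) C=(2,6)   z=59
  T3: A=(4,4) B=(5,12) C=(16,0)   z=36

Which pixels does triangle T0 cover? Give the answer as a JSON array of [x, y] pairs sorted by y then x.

T0:
  2·area = 168  (B↔C swapped to make it positive)
  edge (4, 10)→(8, 0): d=(4,-10) top-left  bias=+0
  edge (8, 0)→(20, 12): d=(12,12) right/bottom  bias=-1
  edge (20, 12)→(4, 10): d=(-16,-2) top-left  bias=+0
    (4,0)@(9, 1): e=[14,0,154] → ·  [on edge]
    (3,1)@(7, 3): e=[2,48,118] → #
    (4,1)@(9, 3): e=[22,24,122] → #
    (5,1)@(11, 3): e=[42,0,126] → ·  [on edge]
    (3,2)@(7, 5): e=[10,72,86] → #
    (5,2)@(11, 5): e=[50,24,94] → #
    (6,2)@(13, 5): e=[70,0,98] → ·  [on edge]
    (3,3)@(7, 7): e=[18,96,54] → #
    (6,3)@(13, 7): e=[78,24,66] → #
    (7,3)@(15, 7): e=[98,0,70] → ·  [on edge]
    (2,4)@(5, 9): e=[6,144,18] → #
    (7,4)@(15, 9): e=[106,24,38] → #
    (8,4)@(17, 9): e=[126,0,42] → ·  [on edge]
    (9,5)@(19, 11): e=[154,0,14] → ·  [on edge]
  covered (18 px):
    · · · · · · · · · · · ·
    · · · # # · · · · · · ·
    · · · # # # · · · · · ·
    · · · # # # # · · · · ·
    · · # # # # # # · · · ·
    · · · · · · # # # · · ·
T1:
  2·area = 168  (B↔C swapped to make it positive)
  edge (20, 12)→(8, 0): d=(-12,-12) top-left  bias=+0
  edge (8, 0)→(24, 2): d=(16,2) right/bottom  bias=-1
  edge (24, 2)→(20, 12): d=(-4,10) right/bottom  bias=-1
    (4,0)@(9, 1): e=[0,14,154] → #  [on edge]
    (5,0)@(11, 1): e=[24,10,134] → #
    (6,0)@(13, 1): e=[48,6,114] → #
    (7,0)@(15, 1): e=[72,2,94] → #
    (8,0)@(17, 1): e=[96,-2,74] → ·
    (4,1)@(9, 3): e=[-24,46,146] → ·
    (5,1)@(11, 3): e=[0,42,126] → #  [on edge]
    (8,1)@(17, 3): e=[72,30,66] → #
    (9,1)@(19, 3): e=[96,26,46] → #
    (10,1)@(21, 3): e=[120,22,26] → #
    (11,1)@(23, 3): e=[144,18,6] → #
    (5,2)@(11, 5): e=[-24,74,118] → ·
    (6,2)@(13, 5): e=[0,70,98] → #  [on edge]
    (7,3)@(15, 7): e=[0,98,70] → #  [on edge]
    (8,4)@(17, 9): e=[0,126,42] → #  [on edge]
    (9,5)@(19, 11): e=[0,154,14] → #  [on edge]
  covered (24 px):
    · · · · # # # # · · · ·
    · · · · · # # # # # # #
    · · · · · · # # # # # ·
    · · · · · · · # # # # ·
    · · · · · · · · # # # ·
    · · · · · · · · · # · ·
T2:
  2·area = 102
  edge (13, 4)→(20, 12): d=(7,8) right/bottom  bias=-1
  edge (20, 12)→(2, 6): d=(-18,-6) top-left  bias=+0
  edge (2, 6)→(13, 4): d=(11,-2) top-left  bias=+0
    (4,2)@(9, 5): e=[39,60,3] → #
    (5,2)@(11, 5): e=[23,72,7] → #
    (6,2)@(13, 5): e=[7,84,11] → #
    (7,2)@(15, 5): e=[-9,96,15] → ·
    (2,3)@(5, 7): e=[85,0,17] → #  [on edge]
    (3,3)@(7, 7): e=[69,12,21] → #
    (7,3)@(15, 7): e=[5,60,37] → #
    (8,3)@(17, 7): e=[-11,72,41] → ·
    (2,4)@(5, 9): e=[99,-36,39] → ·
    (3,4)@(7, 9): e=[83,-24,43] → ·
    (4,4)@(9, 9): e=[67,-12,47] → ·
    (5,4)@(11, 9): e=[51,0,51] → #  [on edge]
    (8,5)@(17, 11): e=[17,0,85] → #  [on edge]
  covered (15 px):
    · · · · · · · · · · · ·
    · · · · · · · · · · · ·
    · · · · # # # · · · · ·
    · · # # # # # # · · · ·
    · · · · · # # # # · · ·
    · · · · · · · · # # · ·
T3:
  2·area = 100  (B↔C swapped to make it positive)
  edge (4, 4)→(16, 0): d=(12,-4) top-left  bias=+0
  edge (16, 0)→(5, 12): d=(-11,12) right/bottom  bias=-1
  edge (5, 12)→(4, 4): d=(-1,-8) top-left  bias=+0
    (6,0)@(13, 1): e=[0,25,75] → #  [on edge]
    (7,0)@(15, 1): e=[8,1,91] → #
    (8,0)@(17, 1): e=[16,-23,107] → ·
    (3,1)@(7, 3): e=[0,75,25] → #  [on edge]
    (4,1)@(9, 3): e=[8,51,41] → #
    (5,1)@(11, 3): e=[16,27,57] → #
    (7,1)@(15, 3): e=[32,-21,89] → ·
    (0,2)@(1, 5): e=[0,125,-25] → ·  [on edge]
    (2,2)@(5, 5): e=[16,77,7] → #
    (6,2)@(13, 5): e=[48,-19,71] → ·
    (2,3)@(5, 7): e=[40,55,5] → #
    (5,3)@(11, 7): e=[64,-17,53] → ·
  covered (16 px):
    · · · · · · # # · · · ·
    · · · # # # # · · · · ·
    · · # # # # · · · · · ·
    · · # # # · · · · · · ·
    · · # # · · · · · · · ·
    · · # · · · · · · · · ·

Result: [[3,1],[4,1],[3,2],[4,2],[5,2],[3,3],[4,3],[5,3],[6,3],[2,4],[3,4],[4,4],[5,4],[6,4],[7,4],[6,5],[7,5],[8,5]]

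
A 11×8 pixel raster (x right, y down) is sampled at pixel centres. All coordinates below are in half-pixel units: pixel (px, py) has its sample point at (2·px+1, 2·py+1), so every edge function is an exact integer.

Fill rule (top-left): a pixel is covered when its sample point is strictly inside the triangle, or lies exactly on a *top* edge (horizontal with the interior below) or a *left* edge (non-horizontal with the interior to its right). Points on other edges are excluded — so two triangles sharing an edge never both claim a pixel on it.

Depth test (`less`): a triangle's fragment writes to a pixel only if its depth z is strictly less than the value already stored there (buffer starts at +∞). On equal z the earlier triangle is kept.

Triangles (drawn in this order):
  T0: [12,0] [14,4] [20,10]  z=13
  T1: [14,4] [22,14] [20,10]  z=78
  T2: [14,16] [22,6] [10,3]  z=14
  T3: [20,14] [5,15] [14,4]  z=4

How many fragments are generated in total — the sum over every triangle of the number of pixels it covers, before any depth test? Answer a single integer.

T0:
  2·area = 12  (B↔C swapped to make it positive)
  edge (12, 0)→(20, 10): d=(8,10) right/bottom  bias=-1
  edge (20, 10)→(14, 4): d=(-6,-6) top-left  bias=+0
  edge (14, 4)→(12, 0): d=(-2,-4) top-left  bias=+0
    (5,0)@(11, 1): e=[18,0,-6] → ·  [on edge]
    (6,1)@(13, 3): e=[14,0,-2] → ·  [on edge]
    (7,2)@(15, 5): e=[10,0,2] → █  [on edge]
    (8,2)@(17, 5): e=[-10,12,10] → ·
    (7,3)@(15, 7): e=[26,-12,-2] → ·
    (8,3)@(17, 7): e=[6,0,6] → █  [on edge]
    (9,3)@(19, 7): e=[-14,12,14] → ·
    (8,4)@(17, 9): e=[22,-12,2] → ·
    (9,4)@(19, 9): e=[2,0,10] → █  [on edge]
    (10,4)@(21, 9): e=[-18,12,18] → ·
    (9,5)@(19, 11): e=[18,-12,6] → ·
    (10,5)@(21, 11): e=[-2,0,14] → ·  [on edge]
  covered (3 px):
    · · · · · · · · · · ·
    · · · · · · · · · · ·
    · · · · · · · █ · · ·
    · · · · · · · · █ · ·
    · · · · · · · · · █ ·
    · · · · · · · · · · ·
    · · · · · · · · · · ·
    · · · · · · · · · · ·
T1:
  2·area = 12  (B↔C swapped to make it positive)
  edge (14, 4)→(20, 10): d=(6,6) right/bottom  bias=-1
  edge (20, 10)→(22, 14): d=(2,4) right/bottom  bias=-1
  edge (22, 14)→(14, 4): d=(-8,-10) top-left  bias=+0
    (5,0)@(11, 1): e=[0,18,-6] → ·  [on edge]
    (6,1)@(13, 3): e=[0,14,-2] → ·  [on edge]
    (7,2)@(15, 5): e=[0,10,2] → ·  [on edge]
    (8,3)@(17, 7): e=[0,6,6] → ·  [on edge]
    (9,4)@(19, 9): e=[0,2,10] → ·  [on edge]
    (10,5)@(21, 11): e=[0,-2,14] → ·  [on edge]
  covered (0 px):
    · · · · · · · · · · ·
    · · · · · · · · · · ·
    · · · · · · · · · · ·
    · · · · · · · · · · ·
    · · · · · · · · · · ·
    · · · · · · · · · · ·
    · · · · · · · · · · ·
    · · · · · · · · · · ·
T2:
  2·area = 144  (B↔C swapped to make it positive)
  edge (14, 16)→(10, 3): d=(-4,-13) top-left  bias=+0
  edge (10, 3)→(22, 6): d=(12,3) right/bottom  bias=-1
  edge (22, 6)→(14, 16): d=(-8,10) right/bottom  bias=-1
    (5,2)@(11, 5): e=[5,21,118] → █
    (6,2)@(13, 5): e=[31,15,98] → █
    (7,2)@(15, 5): e=[57,9,78] → █
    (8,2)@(17, 5): e=[83,3,58] → █
    (9,2)@(19, 5): e=[109,-3,38] → ·
    (5,3)@(11, 7): e=[-3,45,102] → ·
    (6,3)@(13, 7): e=[23,39,82] → █
    (9,3)@(19, 7): e=[101,21,22] → █
    (10,3)@(21, 7): e=[127,15,2] → █
    (6,4)@(13, 9): e=[15,63,66] → █
    (10,4)@(21, 9): e=[119,39,-14] → ·
    (6,5)@(13, 11): e=[7,87,50] → █
  covered (17 px):
    · · · · · · · · · · ·
    · · · · · · · · · · ·
    · · · · · █ █ █ █ · ·
    · · · · · · █ █ █ █ █
    · · · · · · █ █ █ █ ·
    · · · · · · █ █ █ · ·
    · · · · · · · █ · · ·
    · · · · · · · · · · ·
T3:
  2·area = 156
  edge (20, 14)→(5, 15): d=(-15,1) right/bottom  bias=-1
  edge (5, 15)→(14, 4): d=(9,-11) top-left  bias=+0
  edge (14, 4)→(20, 14): d=(6,10) right/bottom  bias=-1
    (6,3)@(13, 7): e=[112,16,28] → █
    (7,3)@(15, 7): e=[110,38,8] → █
    (8,3)@(17, 7): e=[108,60,-12] → ·
    (5,4)@(11, 9): e=[84,12,60] → █
    (8,4)@(17, 9): e=[78,78,0] → ·  [on edge]
    (4,5)@(9, 11): e=[56,8,92] → █
    (8,5)@(17, 11): e=[48,96,12] → █
    (9,5)@(19, 11): e=[46,118,-8] → ·
    (3,6)@(7, 13): e=[28,4,124] → █
    (9,6)@(19, 13): e=[16,136,4] → █
    (10,6)@(21, 13): e=[14,158,-16] → ·
    (2,7)@(5, 15): e=[0,0,156] → ·  [on edge]
  covered (17 px):
    · · · · · · · · · · ·
    · · · · · · · · · · ·
    · · · · · · · · · · ·
    · · · · · · █ █ · · ·
    · · · · · █ █ █ · · ·
    · · · · █ █ █ █ █ · ·
    · · · █ █ █ █ █ █ █ ·
    · · · · · · · · · · ·

Result: 37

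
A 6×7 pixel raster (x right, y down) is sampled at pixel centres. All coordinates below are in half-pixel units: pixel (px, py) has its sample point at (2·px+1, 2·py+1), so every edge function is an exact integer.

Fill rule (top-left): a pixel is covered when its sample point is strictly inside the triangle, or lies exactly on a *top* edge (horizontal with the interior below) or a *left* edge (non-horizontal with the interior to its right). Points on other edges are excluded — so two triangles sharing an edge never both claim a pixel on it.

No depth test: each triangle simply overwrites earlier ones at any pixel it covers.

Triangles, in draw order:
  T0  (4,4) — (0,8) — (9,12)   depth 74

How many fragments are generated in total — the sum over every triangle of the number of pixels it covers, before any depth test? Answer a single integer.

T0:
  2·area = 52  (B↔C swapped to make it positive)
  edge (4, 4)→(9, 12): d=(5,8) right/bottom  bias=-1
  edge (9, 12)→(0, 8): d=(-9,-4) top-left  bias=+0
  edge (0, 8)→(4, 4): d=(4,-4) top-left  bias=+0
    (3,0)@(7, 1): e=[-39,91,0] → .  [on edge]
    (2,1)@(5, 3): e=[-13,65,0] → .  [on edge]
    (1,2)@(3, 5): e=[13,39,0] → X  [on edge]
    (2,2)@(5, 5): e=[-3,47,8] → .
    (0,3)@(1, 7): e=[39,13,0] → X  [on edge]
    (2,3)@(5, 7): e=[7,29,16] → X
    (3,3)@(7, 7): e=[-9,37,24] → .
    (0,4)@(1, 9): e=[49,-5,8] → .
    (1,4)@(3, 9): e=[33,3,16] → X
    (3,4)@(7, 9): e=[1,19,32] → X
    (4,4)@(9, 9): e=[-15,27,40] → .
    (1,5)@(3, 11): e=[43,-15,24] → .
  covered (8 px):
    . . . . . .
    . . . . . .
    . X . . . .
    X X X . . .
    . X X X . .
    . . . X . .
    . . . . . .

Result: 8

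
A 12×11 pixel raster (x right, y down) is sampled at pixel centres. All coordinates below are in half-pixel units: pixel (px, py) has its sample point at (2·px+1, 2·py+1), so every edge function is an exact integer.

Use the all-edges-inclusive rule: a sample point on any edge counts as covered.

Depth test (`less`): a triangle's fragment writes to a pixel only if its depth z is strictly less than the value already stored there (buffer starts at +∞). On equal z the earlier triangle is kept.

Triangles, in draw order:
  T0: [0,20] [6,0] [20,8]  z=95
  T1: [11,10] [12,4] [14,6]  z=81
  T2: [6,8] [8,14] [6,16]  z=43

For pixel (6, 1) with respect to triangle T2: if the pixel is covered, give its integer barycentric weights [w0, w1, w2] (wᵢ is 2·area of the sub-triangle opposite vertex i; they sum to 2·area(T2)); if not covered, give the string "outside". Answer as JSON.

T0:
  2·area = 328
  edge (0, 20)→(6, 0): d=(6,-20) inclusive
  edge (6, 0)→(20, 8): d=(14,8) inclusive
  edge (20, 8)→(0, 20): d=(-20,12) inclusive
    (3,0)@(7, 1): e=[26,6,296] → X
    (4,0)@(9, 1): e=[66,-10,272] → .
    (3,1)@(7, 3): e=[38,34,256] → X
    (4,1)@(9, 3): e=[78,18,232] → X
    (5,1)@(11, 3): e=[118,2,208] → X
    (6,1)@(13, 3): e=[158,-14,184] → .
    (2,2)@(5, 5): e=[10,78,240] → X
    (6,2)@(13, 5): e=[170,14,144] → X
    (7,2)@(15, 5): e=[210,-2,120] → .
    (2,3)@(5, 7): e=[22,106,200] → X
    (7,3)@(15, 7): e=[222,26,80] → X
    (8,3)@(17, 7): e=[262,10,56] → X
    (7,5)@(15, 11): e=[246,82,0] → X  [on edge]
    (2,8)@(5, 17): e=[82,246,0] → X  [on edge]
  covered (42 px):
    . . . X . . . . . . . .
    . . . X X X . . . . . .
    . . X X X X X . . . . .
    . . X X X X X X X . . .
    . . X X X X X X X . . .
    . X X X X X X X . . . .
    . X X X X X . . . . . .
    . X X X . . . . . . . .
    X X X . . . . . . . . .
    X . . . . . . . . . . .
    . . . . . . . . . . . .
T1:
  2·area = 14
  edge (11, 10)→(12, 4): d=(1,-6) inclusive
  edge (12, 4)→(14, 6): d=(2,2) inclusive
  edge (14, 6)→(11, 10): d=(-3,4) inclusive
    (4,0)@(9, 1): e=[-21,0,35] → .  [on edge]
    (5,1)@(11, 3): e=[-7,0,21] → .  [on edge]
    (6,2)@(13, 5): e=[7,0,7] → X  [on edge]
    (7,2)@(15, 5): e=[19,-4,-1] → .
    (6,3)@(13, 7): e=[9,4,1] → X
    (7,3)@(15, 7): e=[21,0,-7] → .  [on edge]
    (6,4)@(13, 9): e=[11,8,-5] → .
    (8,4)@(17, 9): e=[35,0,-21] → .  [on edge]
    (9,5)@(19, 11): e=[49,0,-35] → .  [on edge]
    (10,6)@(21, 13): e=[63,0,-49] → .  [on edge]
    (11,7)@(23, 15): e=[77,0,-63] → .  [on edge]
  covered (2 px):
    . . . . . . . . . . . .
    . . . . . . . . . . . .
    . . . . . . X . . . . .
    . . . . . . X . . . . .
    . . . . . . . . . . . .
    . . . . . . . . . . . .
    . . . . . . . . . . . .
    . . . . . . . . . . . .
    . . . . . . . . . . . .
    . . . . . . . . . . . .
    . . . . . . . . . . . .
T2:
  2·area = 16
  edge (6, 8)→(8, 14): d=(2,6) inclusive
  edge (8, 14)→(6, 16): d=(-2,2) inclusive
  edge (6, 16)→(6, 8): d=(0,-8) inclusive
    (10,0)@(21, 1): e=[-104,0,120] → .  [on edge]
    (9,1)@(19, 3): e=[-88,0,104] → .  [on edge]
    (2,2)@(5, 5): e=[0,24,-8] → .  [on edge]
    (8,2)@(17, 5): e=[-72,0,88] → .  [on edge]
    (7,3)@(15, 7): e=[-56,0,72] → .  [on edge]
    (6,4)@(13, 9): e=[-40,0,56] → .  [on edge]
    (3,5)@(7, 11): e=[0,8,8] → X  [on edge]
    (4,5)@(9, 11): e=[-12,4,24] → .
    (5,5)@(11, 11): e=[-24,0,40] → .  [on edge]
    (3,6)@(7, 13): e=[4,4,8] → X
    (4,6)@(9, 13): e=[-8,0,24] → .  [on edge]
    (3,7)@(7, 15): e=[8,0,8] → X  [on edge]
    (2,8)@(5, 17): e=[24,0,-8] → .  [on edge]
    (4,8)@(9, 17): e=[0,-8,24] → .  [on edge]
    (1,9)@(3, 19): e=[40,0,-24] → .  [on edge]
    (0,10)@(1, 21): e=[56,0,-40] → .  [on edge]
  covered (3 px):
    . . . . . . . . . . . .
    . . . . . . . . . . . .
    . . . . . . . . . . . .
    . . . . . . . . . . . .
    . . . . . . . . . . . .
    . . . X . . . . . . . .
    . . . X . . . . . . . .
    . . . X . . . . . . . .
    . . . . . . . . . . . .
    . . . . . . . . . . . .
    . . . . . . . . . . . .

Result: "outside"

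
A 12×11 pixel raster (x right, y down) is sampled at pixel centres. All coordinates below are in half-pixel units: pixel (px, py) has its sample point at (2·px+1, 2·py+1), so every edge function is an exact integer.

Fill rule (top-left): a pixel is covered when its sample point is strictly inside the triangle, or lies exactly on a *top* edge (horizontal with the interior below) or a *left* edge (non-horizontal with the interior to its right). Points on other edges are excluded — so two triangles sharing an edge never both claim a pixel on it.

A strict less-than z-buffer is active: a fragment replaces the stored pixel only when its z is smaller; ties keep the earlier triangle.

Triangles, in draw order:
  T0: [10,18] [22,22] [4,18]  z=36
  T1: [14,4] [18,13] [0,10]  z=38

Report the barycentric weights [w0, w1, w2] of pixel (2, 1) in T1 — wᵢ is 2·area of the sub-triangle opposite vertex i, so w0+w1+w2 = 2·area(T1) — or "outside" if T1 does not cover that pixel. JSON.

T0:
  2·area = 24
  edge (10, 18)→(22, 22): d=(12,4) right/bottom  bias=-1
  edge (22, 22)→(4, 18): d=(-18,-4) top-left  bias=+0
  edge (4, 18)→(10, 18): d=(6,0) top-left  bias=+0
    (0,7)@(1, 15): e=[0,42,-18] → .  [on edge]
    (3,8)@(7, 17): e=[0,30,-6] → .  [on edge]
    (4,9)@(9, 19): e=[16,2,6] → X
    (5,9)@(11, 19): e=[8,10,6] → X
    (6,9)@(13, 19): e=[0,18,6] → .  [on edge]
    (4,10)@(9, 21): e=[40,-34,18] → .
    (5,10)@(11, 21): e=[32,-26,18] → .
    (9,10)@(19, 21): e=[0,6,18] → .  [on edge]
  covered (2 px):
    . . . . . . . . . . . .
    . . . . . . . . . . . .
    . . . . . . . . . . . .
    . . . . . . . . . . . .
    . . . . . . . . . . . .
    . . . . . . . . . . . .
    . . . . . . . . . . . .
    . . . . . . . . . . . .
    . . . . . . . . . . . .
    . . . . X X . . . . . .
    . . . . . . . . . . . .
T1:
  2·area = 150
  edge (14, 4)→(18, 13): d=(4,9) right/bottom  bias=-1
  edge (18, 13)→(0, 10): d=(-18,-3) top-left  bias=+0
  edge (0, 10)→(14, 4): d=(14,-6) top-left  bias=+0
    (10,0)@(21, 1): e=[-75,225,0] → .  [on edge]
    (6,2)@(13, 5): e=[13,129,8] → X
    (7,2)@(15, 5): e=[-5,135,20] → .
    (3,3)@(7, 7): e=[75,75,0] → X  [on edge]
    (4,3)@(9, 7): e=[57,81,12] → X
    (5,3)@(11, 7): e=[39,87,24] → X
    (7,3)@(15, 7): e=[3,99,48] → X
    (8,3)@(17, 7): e=[-15,105,60] → .
    (1,4)@(3, 9): e=[119,27,4] → X
    (2,4)@(5, 9): e=[101,33,16] → X
    (8,4)@(17, 9): e=[-7,69,88] → .
    (1,5)@(3, 11): e=[127,-9,32] → .
  covered (19 px):
    . . . . . . . . . . . .
    . . . . . . . . . . . .
    . . . . . . X . . . . .
    . . . X X X X X . . . .
    . X X X X X X X . . . .
    . . . X X X X X X . . .
    . . . . . . . . . . . .
    . . . . . . . . . . . .
    . . . . . . . . . . . .
    . . . . . . . . . . . .
    . . . . . . . . . . . .

Final: "outside"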